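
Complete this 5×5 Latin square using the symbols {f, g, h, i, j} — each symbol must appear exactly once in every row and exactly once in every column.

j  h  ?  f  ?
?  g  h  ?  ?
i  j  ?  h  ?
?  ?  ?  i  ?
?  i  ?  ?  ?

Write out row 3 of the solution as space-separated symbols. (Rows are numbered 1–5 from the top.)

i j g h f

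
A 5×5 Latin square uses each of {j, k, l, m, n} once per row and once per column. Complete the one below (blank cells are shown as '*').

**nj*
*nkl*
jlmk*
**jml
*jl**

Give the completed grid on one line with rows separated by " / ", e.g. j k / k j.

l m n j k / m n k l j / j l m k n / n k j m l / k j l n m

(r2,c1) = m
(r2,c5) = j
(r3,c5) = n
(r4,c2) = k
(r5,c4) = n
(r1,c2) = m
(r1,c5) = k
(r4,c1) = n
(r5,c1) = k
(r5,c5) = m
(r1,c1) = l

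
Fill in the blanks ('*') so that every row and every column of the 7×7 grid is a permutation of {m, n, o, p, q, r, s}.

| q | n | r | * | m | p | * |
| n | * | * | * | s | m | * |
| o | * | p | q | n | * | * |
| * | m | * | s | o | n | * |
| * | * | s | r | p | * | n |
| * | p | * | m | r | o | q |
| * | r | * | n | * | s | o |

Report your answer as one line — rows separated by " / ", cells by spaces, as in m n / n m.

q n r o m p s / n q o p s m r / o s p q n r m / r m q s o n p / m o s r p q n / s p n m r o q / p r m n q s o

(r1,c4) = o
(r1,c7) = s
(r2,c4) = p
(r2,c7) = r
(r3,c2) = s
(r3,c6) = r
(r3,c7) = m
(r4,c3) = q
(r4,c7) = p
(r5,c1) = m
(r5,c6) = q
(r6,c1) = s
(r6,c3) = n
(r7,c1) = p
(r7,c3) = m
(r7,c5) = q
(r2,c3) = o
(r4,c1) = r
(r5,c2) = o
(r2,c2) = q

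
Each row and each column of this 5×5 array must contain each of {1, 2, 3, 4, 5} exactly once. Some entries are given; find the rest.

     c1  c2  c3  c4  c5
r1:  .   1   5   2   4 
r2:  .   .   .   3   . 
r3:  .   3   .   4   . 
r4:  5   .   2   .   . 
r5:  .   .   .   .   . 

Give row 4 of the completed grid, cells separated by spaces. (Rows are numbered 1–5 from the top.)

5 4 2 1 3

At row 1, column 1: row 1 has {1,2,4,5}; column 1 has {5}; that leaves 3.
At row 3, column 3: row 3 has {3,4}; column 3 has {2,5}; that leaves 1.
At row 4, column 2: row 4 has {2,5}; column 2 has {1,3}; that leaves 4.
At row 4, column 4: row 4 has {2,4,5}; column 4 has {2,3,4}; that leaves 1.
At row 4, column 5: row 4 has {1,2,4,5}; column 5 has {4}; that leaves 3.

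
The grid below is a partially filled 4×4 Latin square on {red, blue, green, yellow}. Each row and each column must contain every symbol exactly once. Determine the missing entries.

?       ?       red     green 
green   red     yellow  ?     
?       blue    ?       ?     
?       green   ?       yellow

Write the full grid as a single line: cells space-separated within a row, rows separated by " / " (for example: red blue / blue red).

blue yellow red green / green red yellow blue / yellow blue green red / red green blue yellow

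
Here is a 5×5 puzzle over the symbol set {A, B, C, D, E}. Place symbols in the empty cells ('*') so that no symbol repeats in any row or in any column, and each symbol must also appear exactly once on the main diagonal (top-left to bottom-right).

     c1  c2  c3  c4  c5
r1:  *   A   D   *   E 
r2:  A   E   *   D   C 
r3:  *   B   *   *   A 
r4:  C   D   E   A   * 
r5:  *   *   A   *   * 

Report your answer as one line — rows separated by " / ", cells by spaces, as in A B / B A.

At row 1, column 1: row 1 has {A,D,E}; column 1 has {A,C}; the diagonal has {A,E}; that leaves B.
At row 1, column 4: row 1 has {A,B,D,E}; column 4 has {A,D}; that leaves C.
At row 2, column 3: row 2 has {A,C,D,E}; column 3 has {A,D,E}; that leaves B.
At row 3, column 3: row 3 has {A,B}; column 3 has {A,B,D,E}; the diagonal has {A,B,E}; that leaves C.
At row 3, column 4: row 3 has {A,B,C}; column 4 has {A,C,D}; that leaves E.
At row 4, column 5: row 4 has {A,C,D,E}; column 5 has {A,C,E}; that leaves B.
At row 5, column 2: row 5 has {A}; column 2 has {A,B,D,E}; that leaves C.
At row 5, column 4: row 5 has {A,C}; column 4 has {A,C,D,E}; that leaves B.
At row 5, column 5: row 5 has {A,B,C}; column 5 has {A,B,C,E}; the diagonal has {A,B,C,E}; that leaves D.
At row 3, column 1: row 3 has {A,B,C,E}; column 1 has {A,B,C}; that leaves D.
At row 5, column 1: row 5 has {A,B,C,D}; column 1 has {A,B,C,D}; that leaves E.

B A D C E / A E B D C / D B C E A / C D E A B / E C A B D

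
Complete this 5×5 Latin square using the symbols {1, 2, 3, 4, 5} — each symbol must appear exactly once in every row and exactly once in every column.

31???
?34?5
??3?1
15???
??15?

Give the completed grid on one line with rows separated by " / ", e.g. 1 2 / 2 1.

3 1 5 4 2 / 2 3 4 1 5 / 5 4 3 2 1 / 1 5 2 3 4 / 4 2 1 5 3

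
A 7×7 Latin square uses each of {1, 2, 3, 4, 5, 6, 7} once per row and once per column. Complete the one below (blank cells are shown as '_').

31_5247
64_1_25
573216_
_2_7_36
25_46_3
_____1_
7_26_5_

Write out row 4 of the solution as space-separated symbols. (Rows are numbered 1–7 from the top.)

(r1,c3) = 6
(r2,c3) = 7
(r2,c5) = 3
(r3,c7) = 4
(r5,c3) = 1
(r5,c6) = 7
(r6,c1) = 4
(r6,c3) = 5
(r6,c4) = 3
(r6,c5) = 7
(r6,c7) = 2
(r7,c2) = 3
(r7,c5) = 4
(r7,c7) = 1
(r4,c1) = 1
(r4,c3) = 4
(r4,c5) = 5

1 2 4 7 5 3 6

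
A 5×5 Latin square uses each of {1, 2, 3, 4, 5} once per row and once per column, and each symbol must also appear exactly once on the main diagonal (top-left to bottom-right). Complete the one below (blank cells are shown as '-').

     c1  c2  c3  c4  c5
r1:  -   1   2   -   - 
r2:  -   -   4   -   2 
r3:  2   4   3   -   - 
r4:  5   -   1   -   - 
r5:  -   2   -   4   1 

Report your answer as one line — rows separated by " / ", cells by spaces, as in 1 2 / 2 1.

4 1 2 5 3 / 1 5 4 3 2 / 2 4 3 1 5 / 5 3 1 2 4 / 3 2 5 4 1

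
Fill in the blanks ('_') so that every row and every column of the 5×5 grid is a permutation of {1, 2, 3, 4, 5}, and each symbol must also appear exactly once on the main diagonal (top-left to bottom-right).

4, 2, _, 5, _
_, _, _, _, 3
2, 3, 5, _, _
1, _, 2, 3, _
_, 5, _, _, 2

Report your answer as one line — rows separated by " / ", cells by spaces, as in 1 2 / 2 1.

row 1 has {2,4,5}; column 5 has {2,3} — only 1 is left for (r1,c5).
row 2 has {3}; column 1 has {1,2,4} — only 5 is left for (r2,c1).
row 2 has {3,5}; column 2 has {2,3,5}; the diagonal has {2,3,4,5} — only 1 is left for (r2,c2).
row 2 has {1,3,5}; column 3 has {2,5} — only 4 is left for (r2,c3).
row 2 has {1,3,4,5}; column 4 has {3,5} — only 2 is left for (r2,c4).
row 3 has {2,3,5}; column 5 has {1,2,3} — only 4 is left for (r3,c5).
row 4 has {1,2,3}; column 2 has {1,2,3,5} — only 4 is left for (r4,c2).
row 4 has {1,2,3,4}; column 5 has {1,2,3,4} — only 5 is left for (r4,c5).
row 5 has {2,5}; column 1 has {1,2,4,5} — only 3 is left for (r5,c1).
row 5 has {2,3,5}; column 3 has {2,4,5} — only 1 is left for (r5,c3).
row 5 has {1,2,3,5}; column 4 has {2,3,5} — only 4 is left for (r5,c4).
row 1 has {1,2,4,5}; column 3 has {1,2,4,5} — only 3 is left for (r1,c3).
row 3 has {2,3,4,5}; column 4 has {2,3,4,5} — only 1 is left for (r3,c4).

4 2 3 5 1 / 5 1 4 2 3 / 2 3 5 1 4 / 1 4 2 3 5 / 3 5 1 4 2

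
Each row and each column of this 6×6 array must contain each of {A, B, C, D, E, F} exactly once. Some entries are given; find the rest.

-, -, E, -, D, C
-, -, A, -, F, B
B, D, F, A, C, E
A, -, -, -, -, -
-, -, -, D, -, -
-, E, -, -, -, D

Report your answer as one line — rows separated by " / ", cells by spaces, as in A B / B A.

row 1 has {C,D,E}; column 1 has {A,B} — only F is left for (r1,c1).
row 1 has {C,D,E,F}; column 4 has {A,D} — only B is left for (r1,c4).
row 2 has {A,B,F}; column 2 has {D,E} — only C is left for (r2,c2).
row 2 has {A,B,C,F}; column 4 has {A,B,D} — only E is left for (r2,c4).
row 4 has {A}; column 6 has {B,C,D,E} — only F is left for (r4,c6).
row 5 has {D}; column 6 has {B,C,D,E,F} — only A is left for (r5,c6).
row 6 has {D,E}; column 1 has {A,B,F} — only C is left for (r6,c1).
row 6 has {C,D,E}; column 3 has {A,E,F} — only B is left for (r6,c3).
row 6 has {B,C,D,E}; column 4 has {A,B,D,E} — only F is left for (r6,c4).
row 6 has {B,C,D,E,F}; column 5 has {C,D,F} — only A is left for (r6,c5).
row 1 has {B,C,D,E,F}; column 2 has {C,D,E} — only A is left for (r1,c2).
row 2 has {A,B,C,E,F}; column 1 has {A,B,C,F} — only D is left for (r2,c1).
row 4 has {A,F}; column 2 has {A,C,D,E} — only B is left for (r4,c2).
row 4 has {A,B,F}; column 4 has {A,B,D,E,F} — only C is left for (r4,c4).
row 4 has {A,B,C,F}; column 5 has {A,C,D,F} — only E is left for (r4,c5).
row 5 has {A,D}; column 1 has {A,B,C,D,F} — only E is left for (r5,c1).
row 5 has {A,D,E}; column 2 has {A,B,C,D,E} — only F is left for (r5,c2).
row 5 has {A,D,E,F}; column 3 has {A,B,E,F} — only C is left for (r5,c3).
row 5 has {A,C,D,E,F}; column 5 has {A,C,D,E,F} — only B is left for (r5,c5).
row 4 has {A,B,C,E,F}; column 3 has {A,B,C,E,F} — only D is left for (r4,c3).

F A E B D C / D C A E F B / B D F A C E / A B D C E F / E F C D B A / C E B F A D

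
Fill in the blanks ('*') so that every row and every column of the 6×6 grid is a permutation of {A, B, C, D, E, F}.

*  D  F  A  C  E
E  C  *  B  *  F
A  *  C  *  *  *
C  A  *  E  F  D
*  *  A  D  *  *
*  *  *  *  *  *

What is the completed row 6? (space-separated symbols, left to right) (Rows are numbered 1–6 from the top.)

D F E C B A

(r1,c1): row 1 has {A,C,D,E,F}; column 1 has {A,C,E}, so it must be B.
(r2,c3): row 2 has {B,C,E,F}; column 3 has {A,C,F}, so it must be D.
(r2,c5): row 2 has {B,C,D,E,F}; column 5 has {C,F}, so it must be A.
(r3,c4): row 3 has {A,C}; column 4 has {A,B,D,E}, so it must be F.
(r3,c6): row 3 has {A,C,F}; column 6 has {D,E,F}, so it must be B.
(r4,c3): row 4 has {A,C,D,E,F}; column 3 has {A,C,D,F}, so it must be B.
(r5,c1): row 5 has {A,D}; column 1 has {A,B,C,E}, so it must be F.
(r5,c6): row 5 has {A,D,F}; column 6 has {B,D,E,F}, so it must be C.
(r6,c1): row 6 is empty so far; column 1 has {A,B,C,E,F}, so it must be D.
(r6,c3): row 6 has {D}; column 3 has {A,B,C,D,F}, so it must be E.
(r6,c4): row 6 has {D,E}; column 4 has {A,B,D,E,F}, so it must be C.
(r6,c5): row 6 has {C,D,E}; column 5 has {A,C,F}, so it must be B.
(r6,c6): row 6 has {B,C,D,E}; column 6 has {B,C,D,E,F}, so it must be A.
(r3,c2): row 3 has {A,B,C,F}; column 2 has {A,C,D}, so it must be E.
(r3,c5): row 3 has {A,B,C,E,F}; column 5 has {A,B,C,F}, so it must be D.
(r5,c2): row 5 has {A,C,D,F}; column 2 has {A,C,D,E}, so it must be B.
(r5,c5): row 5 has {A,B,C,D,F}; column 5 has {A,B,C,D,F}, so it must be E.
(r6,c2): row 6 has {A,B,C,D,E}; column 2 has {A,B,C,D,E}, so it must be F.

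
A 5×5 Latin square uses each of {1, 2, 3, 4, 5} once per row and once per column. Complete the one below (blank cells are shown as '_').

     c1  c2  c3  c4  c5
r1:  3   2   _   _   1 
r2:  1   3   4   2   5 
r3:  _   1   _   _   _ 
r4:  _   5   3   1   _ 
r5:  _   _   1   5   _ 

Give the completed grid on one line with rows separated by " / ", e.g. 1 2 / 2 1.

3 2 5 4 1 / 1 3 4 2 5 / 5 1 2 3 4 / 4 5 3 1 2 / 2 4 1 5 3

row 1 has {1,2,3}; column 3 has {1,3,4} — only 5 is left for (r1,c3).
row 1 has {1,2,3,5}; column 4 has {1,2,5} — only 4 is left for (r1,c4).
row 3 has {1}; column 3 has {1,3,4,5} — only 2 is left for (r3,c3).
row 3 has {1,2}; column 4 has {1,2,4,5} — only 3 is left for (r3,c4).
row 3 has {1,2,3}; column 5 has {1,5} — only 4 is left for (r3,c5).
row 4 has {1,3,5}; column 5 has {1,4,5} — only 2 is left for (r4,c5).
row 5 has {1,5}; column 2 has {1,2,3,5} — only 4 is left for (r5,c2).
row 5 has {1,4,5}; column 5 has {1,2,4,5} — only 3 is left for (r5,c5).
row 3 has {1,2,3,4}; column 1 has {1,3} — only 5 is left for (r3,c1).
row 4 has {1,2,3,5}; column 1 has {1,3,5} — only 4 is left for (r4,c1).
row 5 has {1,3,4,5}; column 1 has {1,3,4,5} — only 2 is left for (r5,c1).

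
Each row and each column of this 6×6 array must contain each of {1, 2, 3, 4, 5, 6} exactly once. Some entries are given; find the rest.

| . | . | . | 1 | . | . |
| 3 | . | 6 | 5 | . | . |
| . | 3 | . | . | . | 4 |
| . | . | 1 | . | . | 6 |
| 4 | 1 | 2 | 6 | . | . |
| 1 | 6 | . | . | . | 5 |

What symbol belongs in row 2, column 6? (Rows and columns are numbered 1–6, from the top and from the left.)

1

(r3,c3): row 3 has {3,4}; column 3 has {1,2,6}, so it must be 5.
(r3,c4): row 3 has {3,4,5}; column 4 has {1,5,6}, so it must be 2.
(r5,c6): row 5 has {1,2,4,6}; column 6 has {4,5,6}, so it must be 3.
(r1,c6): row 1 has {1}; column 6 has {3,4,5,6}, so it must be 2.
(r2,c6): row 2 has {3,5,6}; column 6 has {2,3,4,5,6}, so it must be 1.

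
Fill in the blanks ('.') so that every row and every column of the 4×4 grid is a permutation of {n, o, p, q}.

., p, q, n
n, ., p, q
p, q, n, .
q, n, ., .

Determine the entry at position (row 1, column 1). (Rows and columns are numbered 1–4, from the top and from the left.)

o

(r1,c1): row 1 has {n,p,q}; column 1 has {n,p,q}, so it must be o.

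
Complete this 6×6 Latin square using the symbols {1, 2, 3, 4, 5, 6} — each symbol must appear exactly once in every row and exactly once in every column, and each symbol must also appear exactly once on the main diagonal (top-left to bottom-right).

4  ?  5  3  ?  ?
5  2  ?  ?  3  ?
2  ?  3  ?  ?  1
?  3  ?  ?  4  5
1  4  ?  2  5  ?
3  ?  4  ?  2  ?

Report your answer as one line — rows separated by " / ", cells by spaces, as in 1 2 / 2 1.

4 6 5 3 1 2 / 5 2 1 6 3 4 / 2 5 3 4 6 1 / 6 3 2 1 4 5 / 1 4 6 2 5 3 / 3 1 4 5 2 6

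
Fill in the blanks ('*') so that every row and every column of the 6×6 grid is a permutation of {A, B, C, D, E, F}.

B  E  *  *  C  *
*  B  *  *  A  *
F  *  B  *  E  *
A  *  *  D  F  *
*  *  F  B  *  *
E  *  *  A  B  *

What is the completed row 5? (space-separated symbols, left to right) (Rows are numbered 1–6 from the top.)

(r1,c4) = F
(r3,c4) = C
(r4,c2) = C
(r4,c3) = E
(r4,c6) = B
(r5,c5) = D
(r2,c4) = E
(r5,c1) = C
(r5,c2) = A
(r5,c6) = E

C A F B D E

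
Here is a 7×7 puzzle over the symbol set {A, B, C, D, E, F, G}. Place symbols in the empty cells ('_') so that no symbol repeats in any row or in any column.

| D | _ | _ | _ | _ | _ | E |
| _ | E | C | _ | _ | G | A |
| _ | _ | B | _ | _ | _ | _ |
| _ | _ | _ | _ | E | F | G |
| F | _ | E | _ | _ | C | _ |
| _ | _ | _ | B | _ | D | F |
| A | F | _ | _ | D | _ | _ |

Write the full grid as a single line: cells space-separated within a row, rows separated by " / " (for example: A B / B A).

At row 2, column 1: row 2 has {A,C,E,G}; column 1 has {A,D,F}; that leaves B.
At row 2, column 5: row 2 has {A,B,C,E,G}; column 5 has {D,E}; that leaves F.
At row 4, column 1: row 4 has {E,F,G}; column 1 has {A,B,D,F}; that leaves C.
At row 7, column 3: row 7 has {A,D,F}; column 3 has {B,C,E}; that leaves G.
At row 2, column 4: row 2 has {A,B,C,E,F,G}; column 4 has {B}; that leaves D.
At row 4, column 4: row 4 has {C,E,F,G}; column 4 has {B,D}; that leaves A.
At row 5, column 4: row 5 has {C,E,F}; column 4 has {A,B,D}; that leaves G.
At row 6, column 3: row 6 has {B,D,F}; column 3 has {B,C,E,G}; that leaves A.
At row 1, column 3: row 1 has {D,E}; column 3 has {A,B,C,E,G}; that leaves F.
At row 1, column 4: row 1 has {D,E,F}; column 4 has {A,B,D,G}; that leaves C.
At row 4, column 3: row 4 has {A,C,E,F,G}; column 3 has {A,B,C,E,F,G}; that leaves D.
At row 7, column 4: row 7 has {A,D,F,G}; column 4 has {A,B,C,D,G}; that leaves E.
At row 7, column 6: row 7 has {A,D,E,F,G}; column 6 has {C,D,F,G}; that leaves B.
At row 7, column 7: row 7 has {A,B,D,E,F,G}; column 7 has {A,E,F,G}; that leaves C.
At row 1, column 6: row 1 has {C,D,E,F}; column 6 has {B,C,D,F,G}; that leaves A.
At row 3, column 4: row 3 has {B}; column 4 has {A,B,C,D,E,G}; that leaves F.
At row 3, column 6: row 3 has {B,F}; column 6 has {A,B,C,D,F,G}; that leaves E.
At row 3, column 7: row 3 has {B,E,F}; column 7 has {A,C,E,F,G}; that leaves D.
At row 4, column 2: row 4 has {A,C,D,E,F,G}; column 2 has {E,F}; that leaves B.
At row 5, column 7: row 5 has {C,E,F,G}; column 7 has {A,C,D,E,F,G}; that leaves B.
At row 1, column 2: row 1 has {A,C,D,E,F}; column 2 has {B,E,F}; that leaves G.
At row 1, column 5: row 1 has {A,C,D,E,F,G}; column 5 has {D,E,F}; that leaves B.
At row 3, column 1: row 3 has {B,D,E,F}; column 1 has {A,B,C,D,F}; that leaves G.
At row 5, column 5: row 5 has {B,C,E,F,G}; column 5 has {B,D,E,F}; that leaves A.
At row 6, column 1: row 6 has {A,B,D,F}; column 1 has {A,B,C,D,F,G}; that leaves E.
At row 6, column 2: row 6 has {A,B,D,E,F}; column 2 has {B,E,F,G}; that leaves C.
At row 6, column 5: row 6 has {A,B,C,D,E,F}; column 5 has {A,B,D,E,F}; that leaves G.
At row 3, column 2: row 3 has {B,D,E,F,G}; column 2 has {B,C,E,F,G}; that leaves A.
At row 3, column 5: row 3 has {A,B,D,E,F,G}; column 5 has {A,B,D,E,F,G}; that leaves C.
At row 5, column 2: row 5 has {A,B,C,E,F,G}; column 2 has {A,B,C,E,F,G}; that leaves D.

D G F C B A E / B E C D F G A / G A B F C E D / C B D A E F G / F D E G A C B / E C A B G D F / A F G E D B C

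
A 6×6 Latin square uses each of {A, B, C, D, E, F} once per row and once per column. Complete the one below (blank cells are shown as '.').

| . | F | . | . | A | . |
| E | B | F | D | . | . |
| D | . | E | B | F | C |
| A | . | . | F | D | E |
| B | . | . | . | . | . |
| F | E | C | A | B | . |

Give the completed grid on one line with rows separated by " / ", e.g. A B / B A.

C F D E A B / E B F D C A / D A E B F C / A C B F D E / B D A C E F / F E C A B D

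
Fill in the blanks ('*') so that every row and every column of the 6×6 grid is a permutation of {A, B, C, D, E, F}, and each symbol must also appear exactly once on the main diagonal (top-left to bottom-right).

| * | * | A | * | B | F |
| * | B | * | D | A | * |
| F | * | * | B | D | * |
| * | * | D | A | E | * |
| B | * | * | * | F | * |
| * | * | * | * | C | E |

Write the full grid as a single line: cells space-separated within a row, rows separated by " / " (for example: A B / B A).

D C A E B F / E B F D A C / F E C B D A / C F D A E B / B A E C F D / A D B F C E

row 2 has {A,B,D}; column 6 has {E,F} — only C is left for (r2,c6).
row 3 has {B,D,F}; column 3 has {A,D}; the diagonal has {A,B,E,F} — only C is left for (r3,c3).
row 3 has {B,C,D,F}; column 6 has {C,E,F} — only A is left for (r3,c6).
row 4 has {A,D,E}; column 1 has {B,F} — only C is left for (r4,c1).
row 4 has {A,C,D,E}; column 2 has {B} — only F is left for (r4,c2).
row 4 has {A,C,D,E,F}; column 6 has {A,C,E,F} — only B is left for (r4,c6).
row 5 has {B,F}; column 3 has {A,C,D} — only E is left for (r5,c3).
row 5 has {B,E,F}; column 4 has {A,B,D} — only C is left for (r5,c4).
row 5 has {B,C,E,F}; column 6 has {A,B,C,E,F} — only D is left for (r5,c6).
row 6 has {C,E}; column 4 has {A,B,C,D} — only F is left for (r6,c4).
row 1 has {A,B,F}; column 1 has {B,C,F}; the diagonal has {A,B,C,E,F} — only D is left for (r1,c1).
row 1 has {A,B,D,F}; column 4 has {A,B,C,D,F} — only E is left for (r1,c4).
row 2 has {A,B,C,D}; column 1 has {B,C,D,F} — only E is left for (r2,c1).
row 2 has {A,B,C,D,E}; column 3 has {A,C,D,E} — only F is left for (r2,c3).
row 3 has {A,B,C,D,F}; column 2 has {B,F} — only E is left for (r3,c2).
row 5 has {B,C,D,E,F}; column 2 has {B,E,F} — only A is left for (r5,c2).
row 6 has {C,E,F}; column 1 has {B,C,D,E,F} — only A is left for (r6,c1).
row 6 has {A,C,E,F}; column 2 has {A,B,E,F} — only D is left for (r6,c2).
row 6 has {A,C,D,E,F}; column 3 has {A,C,D,E,F} — only B is left for (r6,c3).
row 1 has {A,B,D,E,F}; column 2 has {A,B,D,E,F} — only C is left for (r1,c2).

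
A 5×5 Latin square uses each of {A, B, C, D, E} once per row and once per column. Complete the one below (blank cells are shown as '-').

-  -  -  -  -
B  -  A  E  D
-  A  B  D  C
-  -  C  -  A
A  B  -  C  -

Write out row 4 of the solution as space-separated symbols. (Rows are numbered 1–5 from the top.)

Cell (r2,c2): row 2 has {A,B,D,E}; column 2 has {A,B} → C.
Cell (r3,c1): row 3 has {A,B,C,D}; column 1 has {A,B} → E.
Cell (r4,c1): row 4 has {A,C}; column 1 has {A,B,E} → D.
Cell (r4,c2): row 4 has {A,C,D}; column 2 has {A,B,C} → E.
Cell (r4,c4): row 4 has {A,C,D,E}; column 4 has {C,D,E} → B.

D E C B A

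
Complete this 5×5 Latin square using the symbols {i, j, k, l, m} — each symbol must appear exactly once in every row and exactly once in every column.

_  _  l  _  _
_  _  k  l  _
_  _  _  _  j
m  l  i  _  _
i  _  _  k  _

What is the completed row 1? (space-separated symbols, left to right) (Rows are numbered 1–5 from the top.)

k j l m i

(r2,c1) = j
(r3,c3) = m
(r3,c4) = i
(r4,c4) = j
(r4,c5) = k
(r5,c3) = j
(r1,c1) = k
(r1,c4) = m
(r1,c5) = i
(r2,c5) = m
(r3,c1) = l
(r3,c2) = k
(r5,c2) = m
(r5,c5) = l
(r1,c2) = j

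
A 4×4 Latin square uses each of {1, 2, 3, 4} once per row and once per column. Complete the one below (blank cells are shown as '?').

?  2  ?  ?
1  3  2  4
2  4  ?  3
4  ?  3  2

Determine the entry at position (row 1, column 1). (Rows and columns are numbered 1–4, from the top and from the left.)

At row 1, column 1: row 1 has {2}; column 1 has {1,2,4}; that leaves 3.

3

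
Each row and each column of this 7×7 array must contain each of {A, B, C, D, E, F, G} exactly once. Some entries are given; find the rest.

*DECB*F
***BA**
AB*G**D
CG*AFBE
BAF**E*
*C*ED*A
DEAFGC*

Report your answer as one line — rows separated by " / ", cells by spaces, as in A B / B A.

G D E C B A F / E F G B A D C / A B C G E F D / C G D A F B E / B A F D C E G / F C B E D G A / D E A F G C B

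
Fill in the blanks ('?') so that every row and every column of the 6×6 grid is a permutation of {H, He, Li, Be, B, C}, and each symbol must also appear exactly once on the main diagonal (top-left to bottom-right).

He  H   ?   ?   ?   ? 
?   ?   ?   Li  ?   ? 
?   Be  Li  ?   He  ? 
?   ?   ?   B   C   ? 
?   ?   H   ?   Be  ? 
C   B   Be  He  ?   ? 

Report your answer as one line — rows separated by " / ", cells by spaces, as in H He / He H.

He H C Be B Li / Be C B Li H He / B Be Li H He C / H Li He B C Be / Li He H C Be B / C B Be He Li H

row 2 has {Li}; column 2 has {H,Be,B}; the diagonal has {He,Li,Be,B} — only C is left for (r2,c2).
row 4 has {B,C}; column 3 has {H,Li,Be} — only He is left for (r4,c3).
row 5 has {H,Be}; column 4 has {He,Li,B} — only C is left for (r5,c4).
row 6 has {He,Be,B,C}; column 6 is empty so far; the diagonal has {He,Li,Be,B,C} — only H is left for (r6,c6).
row 1 has {H,He}; column 4 has {He,Li,B,C} — only Be is left for (r1,c4).
row 2 has {Li,C}; column 3 has {H,He,Li,Be} — only B is left for (r2,c3).
row 2 has {Li,B,C}; column 5 has {He,Be,C} — only H is left for (r2,c5).
row 3 has {He,Li,Be}; column 4 has {He,Li,Be,B,C} — only H is left for (r3,c4).
row 4 has {He,B,C}; column 2 has {H,Be,B,C} — only Li is left for (r4,c2).
row 4 has {He,Li,B,C}; column 6 has {H} — only Be is left for (r4,c6).
row 5 has {H,Be,C}; column 2 has {H,Li,Be,B,C} — only He is left for (r5,c2).
row 6 has {H,He,Be,B,C}; column 5 has {H,He,Be,C} — only Li is left for (r6,c5).
row 1 has {H,He,Be}; column 3 has {H,He,Li,Be,B} — only C is left for (r1,c3).
row 1 has {H,He,Be,C}; column 5 has {H,He,Li,Be,C} — only B is left for (r1,c5).
row 1 has {H,He,Be,B,C}; column 6 has {H,Be} — only Li is left for (r1,c6).
row 2 has {H,Li,B,C}; column 1 has {He,C} — only Be is left for (r2,c1).
row 2 has {H,Li,Be,B,C}; column 6 has {H,Li,Be} — only He is left for (r2,c6).
row 3 has {H,He,Li,Be}; column 1 has {He,Be,C} — only B is left for (r3,c1).
row 3 has {H,He,Li,Be,B}; column 6 has {H,He,Li,Be} — only C is left for (r3,c6).
row 4 has {He,Li,Be,B,C}; column 1 has {He,Be,B,C} — only H is left for (r4,c1).
row 5 has {H,He,Be,C}; column 1 has {H,He,Be,B,C} — only Li is left for (r5,c1).
row 5 has {H,He,Li,Be,C}; column 6 has {H,He,Li,Be,C} — only B is left for (r5,c6).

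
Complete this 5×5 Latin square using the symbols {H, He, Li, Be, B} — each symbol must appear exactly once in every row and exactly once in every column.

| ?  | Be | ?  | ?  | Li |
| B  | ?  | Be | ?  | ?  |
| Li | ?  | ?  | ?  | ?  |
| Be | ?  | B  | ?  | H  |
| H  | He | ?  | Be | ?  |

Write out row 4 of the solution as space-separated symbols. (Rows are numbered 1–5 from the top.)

Be Li B He H

At row 1, column 1: row 1 has {Li,Be}; column 1 has {H,Li,Be,B}; that leaves He.
At row 1, column 3: row 1 has {He,Li,Be}; column 3 has {Be,B}; that leaves H.
At row 1, column 4: row 1 has {H,He,Li,Be}; column 4 has {Be}; that leaves B.
At row 2, column 5: row 2 has {Be,B}; column 5 has {H,Li}; that leaves He.
At row 3, column 3: row 3 has {Li}; column 3 has {H,Be,B}; that leaves He.
At row 3, column 4: row 3 has {He,Li}; column 4 has {Be,B}; that leaves H.
At row 4, column 2: row 4 has {H,Be,B}; column 2 has {He,Be}; that leaves Li.
At row 4, column 4: row 4 has {H,Li,Be,B}; column 4 has {H,Be,B}; that leaves He.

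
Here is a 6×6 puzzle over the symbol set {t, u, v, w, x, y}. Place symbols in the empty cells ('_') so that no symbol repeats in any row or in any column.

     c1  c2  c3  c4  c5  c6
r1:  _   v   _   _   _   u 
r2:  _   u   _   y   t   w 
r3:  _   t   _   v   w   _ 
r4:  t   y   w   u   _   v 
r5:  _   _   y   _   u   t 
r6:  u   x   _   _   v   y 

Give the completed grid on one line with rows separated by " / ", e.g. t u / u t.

(r3,c6) = x
(r4,c5) = x
(r5,c2) = w
(r5,c4) = x
(r6,c3) = t
(r6,c4) = w
(r1,c3) = x
(r1,c4) = t
(r1,c5) = y
(r2,c3) = v
(r3,c1) = y
(r3,c3) = u
(r5,c1) = v
(r1,c1) = w
(r2,c1) = x

w v x t y u / x u v y t w / y t u v w x / t y w u x v / v w y x u t / u x t w v y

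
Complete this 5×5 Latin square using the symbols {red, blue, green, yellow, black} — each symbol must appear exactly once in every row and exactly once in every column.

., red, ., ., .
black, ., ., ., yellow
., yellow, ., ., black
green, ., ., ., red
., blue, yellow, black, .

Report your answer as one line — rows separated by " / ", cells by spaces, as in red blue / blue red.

yellow red black green blue / black green red blue yellow / blue yellow green red black / green black blue yellow red / red blue yellow black green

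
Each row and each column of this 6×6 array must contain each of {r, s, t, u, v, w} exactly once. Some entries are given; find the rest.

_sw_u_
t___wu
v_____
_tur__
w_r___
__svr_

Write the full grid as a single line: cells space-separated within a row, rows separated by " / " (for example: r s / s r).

(r1,c1): row 1 has {s,u,w}; column 1 has {t,v,w}, so it must be r.
(r1,c4): row 1 has {r,s,u,w}; column 4 has {r,v}, so it must be t.
(r1,c6): row 1 has {r,s,t,u,w}; column 6 has {u}, so it must be v.
(r2,c3): row 2 has {t,u,w}; column 3 has {r,s,u,w}, so it must be v.
(r2,c4): row 2 has {t,u,v,w}; column 4 has {r,t,v}, so it must be s.
(r3,c3): row 3 has {v}; column 3 has {r,s,u,v,w}, so it must be t.
(r3,c5): row 3 has {t,v}; column 5 has {r,u,w}, so it must be s.
(r4,c1): row 4 has {r,t,u}; column 1 has {r,t,v,w}, so it must be s.
(r4,c5): row 4 has {r,s,t,u}; column 5 has {r,s,u,w}, so it must be v.
(r4,c6): row 4 has {r,s,t,u,v}; column 6 has {u,v}, so it must be w.
(r5,c4): row 5 has {r,w}; column 4 has {r,s,t,v}, so it must be u.
(r5,c5): row 5 has {r,u,w}; column 5 has {r,s,u,v,w}, so it must be t.
(r5,c6): row 5 has {r,t,u,w}; column 6 has {u,v,w}, so it must be s.
(r6,c1): row 6 has {r,s,v}; column 1 has {r,s,t,v,w}, so it must be u.
(r6,c2): row 6 has {r,s,u,v}; column 2 has {s,t}, so it must be w.
(r6,c6): row 6 has {r,s,u,v,w}; column 6 has {s,u,v,w}, so it must be t.
(r2,c2): row 2 has {s,t,u,v,w}; column 2 has {s,t,w}, so it must be r.
(r3,c2): row 3 has {s,t,v}; column 2 has {r,s,t,w}, so it must be u.
(r3,c4): row 3 has {s,t,u,v}; column 4 has {r,s,t,u,v}, so it must be w.
(r3,c6): row 3 has {s,t,u,v,w}; column 6 has {s,t,u,v,w}, so it must be r.
(r5,c2): row 5 has {r,s,t,u,w}; column 2 has {r,s,t,u,w}, so it must be v.

r s w t u v / t r v s w u / v u t w s r / s t u r v w / w v r u t s / u w s v r t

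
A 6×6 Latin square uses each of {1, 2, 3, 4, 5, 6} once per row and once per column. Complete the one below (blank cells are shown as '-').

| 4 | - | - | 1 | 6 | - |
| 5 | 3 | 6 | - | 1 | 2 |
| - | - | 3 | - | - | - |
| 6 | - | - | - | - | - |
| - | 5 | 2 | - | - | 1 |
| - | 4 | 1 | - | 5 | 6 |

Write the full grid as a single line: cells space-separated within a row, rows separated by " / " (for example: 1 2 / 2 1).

4 2 5 1 6 3 / 5 3 6 4 1 2 / 1 6 3 5 2 4 / 6 1 4 2 3 5 / 3 5 2 6 4 1 / 2 4 1 3 5 6

row 1 has {1,4,6}; column 2 has {3,4,5} — only 2 is left for (r1,c2).
row 1 has {1,2,4,6}; column 3 has {1,2,3,6} — only 5 is left for (r1,c3).
row 1 has {1,2,4,5,6}; column 6 has {1,2,6} — only 3 is left for (r1,c6).
row 2 has {1,2,3,5,6}; column 4 has {1} — only 4 is left for (r2,c4).
row 4 has {6}; column 2 has {2,3,4,5} — only 1 is left for (r4,c2).
row 4 has {1,6}; column 3 has {1,2,3,5,6} — only 4 is left for (r4,c3).
row 4 has {1,4,6}; column 6 has {1,2,3,6} — only 5 is left for (r4,c6).
row 5 has {1,2,5}; column 1 has {4,5,6} — only 3 is left for (r5,c1).
row 5 has {1,2,3,5}; column 4 has {1,4} — only 6 is left for (r5,c4).
row 5 has {1,2,3,5,6}; column 5 has {1,5,6} — only 4 is left for (r5,c5).
row 6 has {1,4,5,6}; column 1 has {3,4,5,6} — only 2 is left for (r6,c1).
row 6 has {1,2,4,5,6}; column 4 has {1,4,6} — only 3 is left for (r6,c4).
row 3 has {3}; column 1 has {2,3,4,5,6} — only 1 is left for (r3,c1).
row 3 has {1,3}; column 2 has {1,2,3,4,5} — only 6 is left for (r3,c2).
row 3 has {1,3,6}; column 5 has {1,4,5,6} — only 2 is left for (r3,c5).
row 3 has {1,2,3,6}; column 6 has {1,2,3,5,6} — only 4 is left for (r3,c6).
row 4 has {1,4,5,6}; column 4 has {1,3,4,6} — only 2 is left for (r4,c4).
row 4 has {1,2,4,5,6}; column 5 has {1,2,4,5,6} — only 3 is left for (r4,c5).
row 3 has {1,2,3,4,6}; column 4 has {1,2,3,4,6} — only 5 is left for (r3,c4).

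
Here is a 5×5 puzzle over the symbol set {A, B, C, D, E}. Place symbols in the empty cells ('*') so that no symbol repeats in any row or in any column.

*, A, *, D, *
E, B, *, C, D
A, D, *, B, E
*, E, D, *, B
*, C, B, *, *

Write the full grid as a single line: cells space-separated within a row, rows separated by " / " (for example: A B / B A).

B A E D C / E B A C D / A D C B E / C E D A B / D C B E A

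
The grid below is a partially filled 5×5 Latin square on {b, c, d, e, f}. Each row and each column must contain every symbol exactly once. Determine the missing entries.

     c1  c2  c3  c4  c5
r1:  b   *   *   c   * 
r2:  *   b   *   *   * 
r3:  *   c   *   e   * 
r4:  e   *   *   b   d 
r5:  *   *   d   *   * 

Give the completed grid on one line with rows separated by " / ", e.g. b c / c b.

(r4,c2): row 4 has {b,d,e}; column 2 has {b,c}, so it must be f.
(r4,c3): row 4 has {b,d,e,f}; column 3 has {d}, so it must be c.
(r5,c2): row 5 has {d}; column 2 has {b,c,f}, so it must be e.
(r5,c4): row 5 has {d,e}; column 4 has {b,c,e}, so it must be f.
(r1,c2): row 1 has {b,c}; column 2 has {b,c,e,f}, so it must be d.
(r2,c4): row 2 has {b}; column 4 has {b,c,e,f}, so it must be d.
(r5,c1): row 5 has {d,e,f}; column 1 has {b,e}, so it must be c.
(r5,c5): row 5 has {c,d,e,f}; column 5 has {d}, so it must be b.
(r2,c1): row 2 has {b,d}; column 1 has {b,c,e}, so it must be f.
(r2,c3): row 2 has {b,d,f}; column 3 has {c,d}, so it must be e.
(r2,c5): row 2 has {b,d,e,f}; column 5 has {b,d}, so it must be c.
(r3,c1): row 3 has {c,e}; column 1 has {b,c,e,f}, so it must be d.
(r3,c5): row 3 has {c,d,e}; column 5 has {b,c,d}, so it must be f.
(r1,c3): row 1 has {b,c,d}; column 3 has {c,d,e}, so it must be f.
(r1,c5): row 1 has {b,c,d,f}; column 5 has {b,c,d,f}, so it must be e.
(r3,c3): row 3 has {c,d,e,f}; column 3 has {c,d,e,f}, so it must be b.

b d f c e / f b e d c / d c b e f / e f c b d / c e d f b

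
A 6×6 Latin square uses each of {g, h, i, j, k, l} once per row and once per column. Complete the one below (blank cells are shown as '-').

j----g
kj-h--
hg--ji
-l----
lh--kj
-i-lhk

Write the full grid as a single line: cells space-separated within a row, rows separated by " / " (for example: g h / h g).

(r1,c2) = k
(r1,c4) = i
(r1,c5) = l
(r2,c6) = l
(r3,c4) = k
(r4,c6) = h
(r5,c4) = g
(r6,c1) = g
(r6,c3) = j
(r1,c3) = h
(r3,c3) = l
(r4,c1) = i
(r4,c4) = j
(r4,c5) = g
(r5,c3) = i
(r2,c3) = g
(r2,c5) = i
(r4,c3) = k

j k h i l g / k j g h i l / h g l k j i / i l k j g h / l h i g k j / g i j l h k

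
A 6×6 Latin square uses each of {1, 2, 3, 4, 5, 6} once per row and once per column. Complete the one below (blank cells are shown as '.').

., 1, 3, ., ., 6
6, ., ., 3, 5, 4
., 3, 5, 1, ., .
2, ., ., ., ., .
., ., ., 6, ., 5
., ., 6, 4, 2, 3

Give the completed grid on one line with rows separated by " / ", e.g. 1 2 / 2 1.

At row 1, column 5: row 1 has {1,3,6}; column 5 has {2,5}; that leaves 4.
At row 2, column 2: row 2 has {3,4,5,6}; column 2 has {1,3}; that leaves 2.
At row 2, column 3: row 2 has {2,3,4,5,6}; column 3 has {3,5,6}; that leaves 1.
At row 3, column 1: row 3 has {1,3,5}; column 1 has {2,6}; that leaves 4.
At row 3, column 5: row 3 has {1,3,4,5}; column 5 has {2,4,5}; that leaves 6.
At row 3, column 6: row 3 has {1,3,4,5,6}; column 6 has {3,4,5,6}; that leaves 2.
At row 4, column 3: row 4 has {2}; column 3 has {1,3,5,6}; that leaves 4.
At row 4, column 4: row 4 has {2,4}; column 4 has {1,3,4,6}; that leaves 5.
At row 4, column 6: row 4 has {2,4,5}; column 6 has {2,3,4,5,6}; that leaves 1.
At row 5, column 2: row 5 has {5,6}; column 2 has {1,2,3}; that leaves 4.
At row 5, column 3: row 5 has {4,5,6}; column 3 has {1,3,4,5,6}; that leaves 2.
At row 6, column 2: row 6 has {2,3,4,6}; column 2 has {1,2,3,4}; that leaves 5.
At row 1, column 1: row 1 has {1,3,4,6}; column 1 has {2,4,6}; that leaves 5.
At row 1, column 4: row 1 has {1,3,4,5,6}; column 4 has {1,3,4,5,6}; that leaves 2.
At row 4, column 2: row 4 has {1,2,4,5}; column 2 has {1,2,3,4,5}; that leaves 6.
At row 4, column 5: row 4 has {1,2,4,5,6}; column 5 has {2,4,5,6}; that leaves 3.
At row 5, column 5: row 5 has {2,4,5,6}; column 5 has {2,3,4,5,6}; that leaves 1.
At row 6, column 1: row 6 has {2,3,4,5,6}; column 1 has {2,4,5,6}; that leaves 1.
At row 5, column 1: row 5 has {1,2,4,5,6}; column 1 has {1,2,4,5,6}; that leaves 3.

5 1 3 2 4 6 / 6 2 1 3 5 4 / 4 3 5 1 6 2 / 2 6 4 5 3 1 / 3 4 2 6 1 5 / 1 5 6 4 2 3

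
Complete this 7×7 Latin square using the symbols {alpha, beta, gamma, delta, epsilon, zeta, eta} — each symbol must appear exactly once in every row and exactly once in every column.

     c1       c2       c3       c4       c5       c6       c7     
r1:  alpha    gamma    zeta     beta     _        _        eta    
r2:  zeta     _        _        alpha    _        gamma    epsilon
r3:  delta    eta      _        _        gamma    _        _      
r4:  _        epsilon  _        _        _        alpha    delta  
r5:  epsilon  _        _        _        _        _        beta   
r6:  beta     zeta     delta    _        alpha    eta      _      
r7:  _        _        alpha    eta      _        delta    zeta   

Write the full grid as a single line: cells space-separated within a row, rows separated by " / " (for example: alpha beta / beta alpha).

alpha gamma zeta beta delta epsilon eta / zeta delta eta alpha beta gamma epsilon / delta eta epsilon zeta gamma beta alpha / eta epsilon beta gamma zeta alpha delta / epsilon alpha gamma delta eta zeta beta / beta zeta delta epsilon alpha eta gamma / gamma beta alpha eta epsilon delta zeta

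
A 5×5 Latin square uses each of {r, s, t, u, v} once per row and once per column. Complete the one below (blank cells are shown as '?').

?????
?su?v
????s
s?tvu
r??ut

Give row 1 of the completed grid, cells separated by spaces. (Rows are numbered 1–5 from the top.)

row 1 is empty so far; column 5 has {s,t,u,v} — only r is left for (r1,c5).
row 2 has {s,u,v}; column 1 has {r,s} — only t is left for (r2,c1).
row 2 has {s,t,u,v}; column 4 has {u,v} — only r is left for (r2,c4).
row 3 has {s}; column 4 has {r,u,v} — only t is left for (r3,c4).
row 4 has {s,t,u,v}; column 2 has {s} — only r is left for (r4,c2).
row 5 has {r,t,u}; column 2 has {r,s} — only v is left for (r5,c2).
row 5 has {r,t,u,v}; column 3 has {t,u} — only s is left for (r5,c3).
row 1 has {r}; column 3 has {s,t,u} — only v is left for (r1,c3).
row 1 has {r,v}; column 4 has {r,t,u,v} — only s is left for (r1,c4).
row 3 has {s,t}; column 2 has {r,s,v} — only u is left for (r3,c2).
row 3 has {s,t,u}; column 3 has {s,t,u,v} — only r is left for (r3,c3).
row 1 has {r,s,v}; column 1 has {r,s,t} — only u is left for (r1,c1).
row 1 has {r,s,u,v}; column 2 has {r,s,u,v} — only t is left for (r1,c2).

u t v s r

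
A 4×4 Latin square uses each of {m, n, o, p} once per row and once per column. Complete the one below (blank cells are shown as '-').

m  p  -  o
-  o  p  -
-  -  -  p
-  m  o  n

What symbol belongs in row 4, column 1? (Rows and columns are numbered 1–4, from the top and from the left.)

p

At row 1, column 3: row 1 has {m,o,p}; column 3 has {o,p}; that leaves n.
At row 2, column 1: row 2 has {o,p}; column 1 has {m}; that leaves n.
At row 2, column 4: row 2 has {n,o,p}; column 4 has {n,o,p}; that leaves m.
At row 3, column 1: row 3 has {p}; column 1 has {m,n}; that leaves o.
At row 3, column 2: row 3 has {o,p}; column 2 has {m,o,p}; that leaves n.
At row 3, column 3: row 3 has {n,o,p}; column 3 has {n,o,p}; that leaves m.
At row 4, column 1: row 4 has {m,n,o}; column 1 has {m,n,o}; that leaves p.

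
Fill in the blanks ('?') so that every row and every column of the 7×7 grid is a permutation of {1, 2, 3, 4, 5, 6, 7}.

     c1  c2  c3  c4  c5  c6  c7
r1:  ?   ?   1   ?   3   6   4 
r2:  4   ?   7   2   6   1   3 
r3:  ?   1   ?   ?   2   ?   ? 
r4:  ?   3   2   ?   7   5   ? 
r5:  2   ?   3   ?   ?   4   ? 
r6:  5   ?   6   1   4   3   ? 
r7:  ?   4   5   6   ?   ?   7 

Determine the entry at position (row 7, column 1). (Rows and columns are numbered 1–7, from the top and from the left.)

3

(r1,c1): row 1 has {1,3,4,6}; column 1 has {2,4,5}, so it must be 7.
(r1,c4): row 1 has {1,3,4,6,7}; column 4 has {1,2,6}, so it must be 5.
(r2,c2): row 2 has {1,2,3,4,6,7}; column 2 has {1,3,4}, so it must be 5.
(r3,c3): row 3 has {1,2}; column 3 has {1,2,3,5,6,7}, so it must be 4.
(r3,c6): row 3 has {1,2,4}; column 6 has {1,3,4,5,6}, so it must be 7.
(r4,c4): row 4 has {2,3,5,7}; column 4 has {1,2,5,6}, so it must be 4.
(r5,c4): row 5 has {2,3,4}; column 4 has {1,2,4,5,6}, so it must be 7.
(r6,c7): row 6 has {1,3,4,5,6}; column 7 has {3,4,7}, so it must be 2.
(r7,c5): row 7 has {4,5,6,7}; column 5 has {2,3,4,6,7}, so it must be 1.
(r7,c6): row 7 has {1,4,5,6,7}; column 6 has {1,3,4,5,6,7}, so it must be 2.
(r1,c2): row 1 has {1,3,4,5,6,7}; column 2 has {1,3,4,5}, so it must be 2.
(r3,c4): row 3 has {1,2,4,7}; column 4 has {1,2,4,5,6,7}, so it must be 3.
(r5,c2): row 5 has {2,3,4,7}; column 2 has {1,2,3,4,5}, so it must be 6.
(r5,c5): row 5 has {2,3,4,6,7}; column 5 has {1,2,3,4,6,7}, so it must be 5.
(r5,c7): row 5 has {2,3,4,5,6,7}; column 7 has {2,3,4,7}, so it must be 1.
(r6,c2): row 6 has {1,2,3,4,5,6}; column 2 has {1,2,3,4,5,6}, so it must be 7.
(r7,c1): row 7 has {1,2,4,5,6,7}; column 1 has {2,4,5,7}, so it must be 3.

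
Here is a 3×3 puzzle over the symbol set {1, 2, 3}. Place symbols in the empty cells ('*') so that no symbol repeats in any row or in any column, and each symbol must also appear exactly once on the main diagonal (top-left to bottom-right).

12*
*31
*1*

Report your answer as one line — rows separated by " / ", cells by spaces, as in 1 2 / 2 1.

1 2 3 / 2 3 1 / 3 1 2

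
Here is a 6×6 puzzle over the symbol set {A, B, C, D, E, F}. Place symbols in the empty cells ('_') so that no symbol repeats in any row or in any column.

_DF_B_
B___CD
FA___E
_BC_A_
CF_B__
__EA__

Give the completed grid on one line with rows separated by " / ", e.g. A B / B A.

A D F E B C / B E A F C D / F A B C D E / E B C D A F / C F D B E A / D C E A F B

At row 2, column 2: row 2 has {B,C,D}; column 2 has {A,B,D,F}; that leaves E.
At row 2, column 3: row 2 has {B,C,D,E}; column 3 has {C,E,F}; that leaves A.
At row 2, column 4: row 2 has {A,B,C,D,E}; column 4 has {A,B}; that leaves F.
At row 3, column 5: row 3 has {A,E,F}; column 5 has {A,B,C}; that leaves D.
At row 4, column 6: row 4 has {A,B,C}; column 6 has {D,E}; that leaves F.
At row 5, column 3: row 5 has {B,C,F}; column 3 has {A,C,E,F}; that leaves D.
At row 5, column 5: row 5 has {B,C,D,F}; column 5 has {A,B,C,D}; that leaves E.
At row 5, column 6: row 5 has {B,C,D,E,F}; column 6 has {D,E,F}; that leaves A.
At row 6, column 1: row 6 has {A,E}; column 1 has {B,C,F}; that leaves D.
At row 6, column 2: row 6 has {A,D,E}; column 2 has {A,B,D,E,F}; that leaves C.
At row 6, column 5: row 6 has {A,C,D,E}; column 5 has {A,B,C,D,E}; that leaves F.
At row 6, column 6: row 6 has {A,C,D,E,F}; column 6 has {A,D,E,F}; that leaves B.
At row 1, column 6: row 1 has {B,D,F}; column 6 has {A,B,D,E,F}; that leaves C.
At row 3, column 3: row 3 has {A,D,E,F}; column 3 has {A,C,D,E,F}; that leaves B.
At row 3, column 4: row 3 has {A,B,D,E,F}; column 4 has {A,B,F}; that leaves C.
At row 4, column 1: row 4 has {A,B,C,F}; column 1 has {B,C,D,F}; that leaves E.
At row 4, column 4: row 4 has {A,B,C,E,F}; column 4 has {A,B,C,F}; that leaves D.
At row 1, column 1: row 1 has {B,C,D,F}; column 1 has {B,C,D,E,F}; that leaves A.
At row 1, column 4: row 1 has {A,B,C,D,F}; column 4 has {A,B,C,D,F}; that leaves E.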